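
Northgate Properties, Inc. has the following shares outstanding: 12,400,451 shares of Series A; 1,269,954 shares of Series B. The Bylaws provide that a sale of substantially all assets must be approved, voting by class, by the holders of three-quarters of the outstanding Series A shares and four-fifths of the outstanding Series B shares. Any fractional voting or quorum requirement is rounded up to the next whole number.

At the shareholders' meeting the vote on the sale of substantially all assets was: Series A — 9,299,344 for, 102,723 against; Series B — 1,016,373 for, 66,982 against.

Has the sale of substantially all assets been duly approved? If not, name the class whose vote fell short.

Not approved — the Series A shares did not give the required vote.

Series A: 3/4 of 12400451 = 9300338.25, rounded up to 9300339; 9,300,339 required, 9,299,344 in favor — not approved.
Series B: 4/5 of 1269954 = 1015963.20, rounded up to 1015964; 1,015,964 required, 1,016,373 in favor — approved.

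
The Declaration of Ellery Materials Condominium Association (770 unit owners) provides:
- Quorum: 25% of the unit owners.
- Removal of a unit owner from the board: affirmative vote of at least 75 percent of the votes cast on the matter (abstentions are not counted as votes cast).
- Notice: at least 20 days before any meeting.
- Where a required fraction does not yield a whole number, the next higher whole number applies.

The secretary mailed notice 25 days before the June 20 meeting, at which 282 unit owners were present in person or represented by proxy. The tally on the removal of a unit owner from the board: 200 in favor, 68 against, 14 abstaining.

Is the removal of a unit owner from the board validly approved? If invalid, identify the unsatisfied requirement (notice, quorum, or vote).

Invalid — vote requirement not satisfied.

Notice: 25 days given; 20 required. Satisfied.
Quorum: 25% of 770 = 192.50, rounded up to 193; 282 present. Satisfied.
Vote: requires three-fourths of the votes cast (282 − 14 abstaining = 268); 3/4 of 268 = 201, so 201 needed; 200 in favor. Not satisfied.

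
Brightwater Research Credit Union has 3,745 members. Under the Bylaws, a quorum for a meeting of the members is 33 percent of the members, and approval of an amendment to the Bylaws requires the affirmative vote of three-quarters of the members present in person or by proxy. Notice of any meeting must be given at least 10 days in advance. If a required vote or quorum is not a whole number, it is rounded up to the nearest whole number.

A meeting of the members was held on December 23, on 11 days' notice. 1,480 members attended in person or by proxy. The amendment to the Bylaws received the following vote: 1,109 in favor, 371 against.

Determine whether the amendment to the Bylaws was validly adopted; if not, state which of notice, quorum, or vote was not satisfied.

Notice: 11 days given; 10 required. Satisfied.
Quorum: 33% of 3,745 = 1,235.85, rounded up to 1,236; 1,480 present. Satisfied.
Vote: requires three-fourths of those present (1,480); 3/4 of 1480 = 1110, so 1,110 needed; 1,109 in favor. Not satisfied.

Invalid — vote requirement not satisfied.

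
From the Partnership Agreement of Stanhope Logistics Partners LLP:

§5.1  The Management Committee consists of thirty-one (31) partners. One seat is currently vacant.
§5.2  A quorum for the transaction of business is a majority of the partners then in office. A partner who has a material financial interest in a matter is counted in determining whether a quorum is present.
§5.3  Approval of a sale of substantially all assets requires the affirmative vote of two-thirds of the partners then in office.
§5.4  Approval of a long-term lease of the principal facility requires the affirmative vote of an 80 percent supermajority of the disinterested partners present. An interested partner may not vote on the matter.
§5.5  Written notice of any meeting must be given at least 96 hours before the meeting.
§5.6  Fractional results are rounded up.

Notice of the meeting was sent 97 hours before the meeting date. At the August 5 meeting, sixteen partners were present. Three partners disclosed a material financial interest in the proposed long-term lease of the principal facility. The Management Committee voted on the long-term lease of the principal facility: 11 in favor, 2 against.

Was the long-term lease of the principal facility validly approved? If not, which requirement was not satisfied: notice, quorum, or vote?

Valid — all requirements satisfied.

Notice: 97 hours given; 96 required (97 ≥ 96). Satisfied.
Quorum: 16 present (interested partners count toward quorum); quorum is 16. Satisfied.
Vote: the long-term lease of the principal facility requires four-fifths of the disinterested partners present (16 − 3 = 13). 4/5 of 13 = 10.40, rounded up to 11, so 11 affirmative votes are needed; 11 voted in favor. Satisfied.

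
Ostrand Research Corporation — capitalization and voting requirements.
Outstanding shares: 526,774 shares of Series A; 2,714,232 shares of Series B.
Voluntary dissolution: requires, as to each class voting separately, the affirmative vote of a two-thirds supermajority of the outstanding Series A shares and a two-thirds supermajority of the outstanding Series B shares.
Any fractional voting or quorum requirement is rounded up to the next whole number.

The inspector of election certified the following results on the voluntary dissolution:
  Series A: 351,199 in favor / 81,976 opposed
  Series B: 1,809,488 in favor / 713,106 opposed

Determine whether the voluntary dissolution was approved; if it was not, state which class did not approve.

Series A: 2/3 of 526774 = 351182.67, rounded up to 351183; 351,183 required, 351,199 in favor — approved.
Series B: 2/3 of 2714232 = 1809488; 1,809,488 required, 1,809,488 in favor — approved.

Approved — every class gave the required vote.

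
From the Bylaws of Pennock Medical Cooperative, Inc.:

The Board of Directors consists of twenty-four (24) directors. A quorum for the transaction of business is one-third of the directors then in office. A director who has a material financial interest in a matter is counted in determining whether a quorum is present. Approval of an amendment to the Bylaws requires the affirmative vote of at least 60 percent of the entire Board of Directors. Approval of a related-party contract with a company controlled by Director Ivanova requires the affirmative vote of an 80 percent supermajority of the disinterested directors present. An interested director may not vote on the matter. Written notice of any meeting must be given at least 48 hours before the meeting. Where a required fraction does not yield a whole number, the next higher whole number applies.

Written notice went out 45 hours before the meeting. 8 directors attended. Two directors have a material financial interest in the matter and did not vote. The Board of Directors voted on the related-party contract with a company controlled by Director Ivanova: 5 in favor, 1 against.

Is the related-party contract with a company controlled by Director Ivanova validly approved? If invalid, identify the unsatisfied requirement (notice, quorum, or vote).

Notice: 45 hours given; 48 required (45 < 48). Not satisfied.
Quorum: 8 present (interested directors count toward quorum); quorum is 8. Satisfied.
Vote: the related-party contract with a company controlled by Director Ivanova requires four-fifths of the disinterested directors present (8 − 2 = 6). 4/5 of 6 = 4.80, rounded up to 5, so 5 affirmative votes are needed; 5 voted in favor. Satisfied.

Invalid — notice requirement not satisfied.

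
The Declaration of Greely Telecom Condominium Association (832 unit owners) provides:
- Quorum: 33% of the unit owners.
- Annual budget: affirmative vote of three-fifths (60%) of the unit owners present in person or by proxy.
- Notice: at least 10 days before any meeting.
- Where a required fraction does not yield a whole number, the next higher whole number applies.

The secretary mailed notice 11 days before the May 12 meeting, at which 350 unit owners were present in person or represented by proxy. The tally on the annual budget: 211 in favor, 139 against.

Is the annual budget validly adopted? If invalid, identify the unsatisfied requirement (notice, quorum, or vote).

Valid — all requirements satisfied.

Notice: 11 days given; 10 required. Satisfied.
Quorum: 33% of 832 = 274.56, rounded up to 275; 350 present. Satisfied.
Vote: requires three-fifths of those present (350); 3/5 of 350 = 210, so 210 needed; 211 in favor. Satisfied.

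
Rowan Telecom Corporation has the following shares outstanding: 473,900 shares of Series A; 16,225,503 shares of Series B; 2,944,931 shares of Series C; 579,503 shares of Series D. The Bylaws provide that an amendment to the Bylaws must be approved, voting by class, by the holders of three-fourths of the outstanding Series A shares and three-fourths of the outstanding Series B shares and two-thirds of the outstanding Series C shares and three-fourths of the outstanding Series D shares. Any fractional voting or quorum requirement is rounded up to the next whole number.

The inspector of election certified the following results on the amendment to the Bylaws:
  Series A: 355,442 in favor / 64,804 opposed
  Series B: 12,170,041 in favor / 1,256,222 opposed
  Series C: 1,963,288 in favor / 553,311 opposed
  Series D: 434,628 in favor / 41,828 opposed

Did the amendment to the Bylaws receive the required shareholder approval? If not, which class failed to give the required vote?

Series A: 3/4 of 473900 = 355425; 355,425 required, 355,442 in favor — approved.
Series B: 3/4 of 16225503 = 12169127.25, rounded up to 12169128; 12,169,128 required, 12,170,041 in favor — approved.
Series C: 2/3 of 2944931 = 1963287.33, rounded up to 1963288; 1,963,288 required, 1,963,288 in favor — approved.
Series D: 3/4 of 579503 = 434627.25, rounded up to 434628; 434,628 required, 434,628 in favor — approved.

Approved — every class gave the required vote.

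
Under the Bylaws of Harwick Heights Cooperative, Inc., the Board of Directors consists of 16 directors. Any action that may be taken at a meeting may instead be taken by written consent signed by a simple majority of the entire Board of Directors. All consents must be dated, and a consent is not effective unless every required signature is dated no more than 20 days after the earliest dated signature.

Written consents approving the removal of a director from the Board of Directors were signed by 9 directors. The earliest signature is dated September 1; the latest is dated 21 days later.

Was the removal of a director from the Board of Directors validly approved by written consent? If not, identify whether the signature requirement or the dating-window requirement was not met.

Not effective — dating-window requirement not satisfied.

Signatures required: a simple majority of 16 — a majority of 16 is 9, so 9 needed; 9 signed. Sufficient.
Dating window: the latest signature is 21 days after the earliest; the limit is 20 days. Outside the window.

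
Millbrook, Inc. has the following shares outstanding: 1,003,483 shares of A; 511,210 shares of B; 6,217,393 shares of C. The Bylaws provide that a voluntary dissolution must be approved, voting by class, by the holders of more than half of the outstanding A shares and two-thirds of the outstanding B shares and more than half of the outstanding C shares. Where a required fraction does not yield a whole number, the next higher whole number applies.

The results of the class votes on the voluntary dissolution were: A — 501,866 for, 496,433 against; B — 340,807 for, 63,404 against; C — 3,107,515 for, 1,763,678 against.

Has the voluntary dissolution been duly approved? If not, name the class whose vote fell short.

Not approved — the C shares did not give the required vote.

A: a majority of 1003483 is 501742; 501,742 required, 501,866 in favor — approved.
B: 2/3 of 511210 = 340806.67, rounded up to 340807; 340,807 required, 340,807 in favor — approved.
C: a majority of 6217393 is 3108697; 3,108,697 required, 3,107,515 in favor — not approved.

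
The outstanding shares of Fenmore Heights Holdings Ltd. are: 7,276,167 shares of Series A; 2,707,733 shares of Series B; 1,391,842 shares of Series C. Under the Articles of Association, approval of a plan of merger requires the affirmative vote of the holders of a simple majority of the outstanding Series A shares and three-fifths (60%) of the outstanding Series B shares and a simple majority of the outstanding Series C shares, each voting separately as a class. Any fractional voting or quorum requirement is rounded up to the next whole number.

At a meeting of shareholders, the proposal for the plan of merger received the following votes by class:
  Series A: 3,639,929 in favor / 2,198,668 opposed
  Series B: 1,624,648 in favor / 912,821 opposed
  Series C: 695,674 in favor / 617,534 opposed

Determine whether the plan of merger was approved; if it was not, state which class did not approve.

Not approved — the Series C shares did not give the required vote.

Series A: a majority of 7276167 is 3638084; 3,638,084 required, 3,639,929 in favor — approved.
Series B: 3/5 of 2707733 = 1624639.80, rounded up to 1624640; 1,624,640 required, 1,624,648 in favor — approved.
Series C: a majority of 1391842 is 695922; 695,922 required, 695,674 in favor — not approved.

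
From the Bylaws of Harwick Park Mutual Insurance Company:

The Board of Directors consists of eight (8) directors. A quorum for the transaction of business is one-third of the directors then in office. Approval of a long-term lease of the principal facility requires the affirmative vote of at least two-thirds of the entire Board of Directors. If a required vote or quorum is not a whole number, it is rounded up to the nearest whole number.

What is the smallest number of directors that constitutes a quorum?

1/3 of 8 = 2.67, rounded up to 3.

3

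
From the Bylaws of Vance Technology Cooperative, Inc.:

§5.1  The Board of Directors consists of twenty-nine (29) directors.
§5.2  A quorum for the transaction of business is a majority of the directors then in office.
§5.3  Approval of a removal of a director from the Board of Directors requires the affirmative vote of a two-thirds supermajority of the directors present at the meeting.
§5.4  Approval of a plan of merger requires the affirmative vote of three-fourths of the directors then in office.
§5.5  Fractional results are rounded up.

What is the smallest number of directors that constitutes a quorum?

15

A majority of 29 is 15.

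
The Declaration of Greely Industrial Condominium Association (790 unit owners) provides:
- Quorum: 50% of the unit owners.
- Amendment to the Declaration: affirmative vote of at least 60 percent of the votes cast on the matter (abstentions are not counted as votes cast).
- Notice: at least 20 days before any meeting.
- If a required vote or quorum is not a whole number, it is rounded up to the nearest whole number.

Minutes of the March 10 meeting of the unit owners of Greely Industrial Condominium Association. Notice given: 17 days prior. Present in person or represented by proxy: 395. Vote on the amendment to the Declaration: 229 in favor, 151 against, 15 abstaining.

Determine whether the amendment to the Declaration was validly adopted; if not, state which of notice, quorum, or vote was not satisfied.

Notice: 17 days given; 20 required. Not satisfied.
Quorum: 50% of 790 = 395; 395 present. Satisfied.
Vote: requires three-fifths of the votes cast (395 − 15 abstaining = 380); 3/5 of 380 = 228, so 228 needed; 229 in favor. Satisfied.

Invalid — notice requirement not satisfied.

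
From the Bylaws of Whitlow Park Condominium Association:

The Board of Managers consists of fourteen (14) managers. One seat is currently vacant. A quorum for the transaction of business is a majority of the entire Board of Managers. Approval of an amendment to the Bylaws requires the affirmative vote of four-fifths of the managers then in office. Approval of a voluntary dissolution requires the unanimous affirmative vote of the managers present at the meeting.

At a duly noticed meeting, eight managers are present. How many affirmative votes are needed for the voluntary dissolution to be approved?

The voluntary dissolution requires the unanimous vote of the managers present (8).
Unanimous means all 8.

8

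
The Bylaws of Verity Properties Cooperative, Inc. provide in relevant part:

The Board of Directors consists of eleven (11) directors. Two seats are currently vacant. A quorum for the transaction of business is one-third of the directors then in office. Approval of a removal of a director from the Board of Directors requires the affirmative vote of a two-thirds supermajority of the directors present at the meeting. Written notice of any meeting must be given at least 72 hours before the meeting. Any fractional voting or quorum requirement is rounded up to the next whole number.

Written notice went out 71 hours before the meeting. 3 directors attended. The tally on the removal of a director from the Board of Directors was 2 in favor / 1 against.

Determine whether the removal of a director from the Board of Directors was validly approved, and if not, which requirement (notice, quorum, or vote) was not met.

Notice: 71 hours given; 72 required (71 < 72). Not satisfied.
Quorum: 3 present; quorum is 3. Satisfied.
Vote: the removal of a director from the Board of Directors requires two-thirds of the directors present (3). 2/3 of 3 = 2, so 2 affirmative votes are needed; 2 voted in favor. Satisfied.

Invalid — notice requirement not satisfied.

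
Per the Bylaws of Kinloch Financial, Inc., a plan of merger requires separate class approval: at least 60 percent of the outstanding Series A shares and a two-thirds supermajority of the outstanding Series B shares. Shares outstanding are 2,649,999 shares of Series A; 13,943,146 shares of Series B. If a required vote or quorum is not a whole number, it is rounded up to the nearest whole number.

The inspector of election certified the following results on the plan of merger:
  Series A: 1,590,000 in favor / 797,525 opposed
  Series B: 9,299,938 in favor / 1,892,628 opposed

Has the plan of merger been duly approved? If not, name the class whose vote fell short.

Series A: 3/5 of 2649999 = 1589999.40, rounded up to 1590000; 1,590,000 required, 1,590,000 in favor — approved.
Series B: 2/3 of 13943146 = 9295430.67, rounded up to 9295431; 9,295,431 required, 9,299,938 in favor — approved.

Approved — every class gave the required vote.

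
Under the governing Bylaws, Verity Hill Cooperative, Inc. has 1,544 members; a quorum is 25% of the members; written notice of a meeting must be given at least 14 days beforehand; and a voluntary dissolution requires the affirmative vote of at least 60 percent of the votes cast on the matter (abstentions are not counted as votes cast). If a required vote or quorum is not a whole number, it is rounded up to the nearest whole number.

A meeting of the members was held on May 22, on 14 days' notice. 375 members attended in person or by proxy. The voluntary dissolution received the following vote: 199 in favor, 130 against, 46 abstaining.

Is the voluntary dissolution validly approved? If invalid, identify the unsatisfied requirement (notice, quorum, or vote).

Notice: 14 days given; 14 required. Satisfied.
Quorum: 25% of 1,544 = 386; 375 present. Not satisfied.
Vote: requires three-fifths of the votes cast (375 − 46 abstaining = 329); 3/5 of 329 = 197.40, rounded up to 198, so 198 needed; 199 in favor. Satisfied.

Invalid — quorum requirement not satisfied.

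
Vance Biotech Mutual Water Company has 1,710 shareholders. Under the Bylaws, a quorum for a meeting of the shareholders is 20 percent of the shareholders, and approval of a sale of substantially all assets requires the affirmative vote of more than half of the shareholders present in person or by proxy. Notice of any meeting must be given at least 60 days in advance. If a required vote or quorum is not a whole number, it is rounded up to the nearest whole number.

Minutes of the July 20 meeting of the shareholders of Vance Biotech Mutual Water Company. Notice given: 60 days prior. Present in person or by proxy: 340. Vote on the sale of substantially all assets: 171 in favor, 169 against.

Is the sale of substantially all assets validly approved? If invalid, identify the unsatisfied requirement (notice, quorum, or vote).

Invalid — quorum requirement not satisfied.

Notice: 60 days given; 60 required. Satisfied.
Quorum: 20% of 1,710 = 342; 340 present. Not satisfied.
Vote: requires a majority of those present (340); a majority of 340 is 171, so 171 needed; 171 in favor. Satisfied.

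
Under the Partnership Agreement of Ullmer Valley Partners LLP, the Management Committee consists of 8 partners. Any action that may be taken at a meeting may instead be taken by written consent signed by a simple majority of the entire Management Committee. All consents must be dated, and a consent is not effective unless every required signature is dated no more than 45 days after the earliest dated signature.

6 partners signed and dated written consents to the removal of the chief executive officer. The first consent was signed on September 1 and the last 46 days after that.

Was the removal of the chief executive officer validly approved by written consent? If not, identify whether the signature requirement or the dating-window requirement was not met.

Not effective — dating-window requirement not satisfied.

Signatures required: a simple majority of 8 — a majority of 8 is 5, so 5 needed; 6 signed. Sufficient.
Dating window: the latest signature is 46 days after the earliest; the limit is 45 days. Outside the window.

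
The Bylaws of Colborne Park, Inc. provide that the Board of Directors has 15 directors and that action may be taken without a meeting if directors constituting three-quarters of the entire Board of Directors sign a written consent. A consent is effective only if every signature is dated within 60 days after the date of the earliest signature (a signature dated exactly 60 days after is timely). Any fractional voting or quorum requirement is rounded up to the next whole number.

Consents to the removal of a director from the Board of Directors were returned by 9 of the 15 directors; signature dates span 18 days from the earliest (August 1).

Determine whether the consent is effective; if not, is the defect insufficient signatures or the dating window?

Signatures required: three-quarters of 15 — 3/4 of 15 = 11.25, rounded up to 12, so 12 needed; 9 signed. Insufficient.
Dating window: the latest signature is 18 days after the earliest; the limit is 60 days. Within the window.

Not effective — insufficient signatures.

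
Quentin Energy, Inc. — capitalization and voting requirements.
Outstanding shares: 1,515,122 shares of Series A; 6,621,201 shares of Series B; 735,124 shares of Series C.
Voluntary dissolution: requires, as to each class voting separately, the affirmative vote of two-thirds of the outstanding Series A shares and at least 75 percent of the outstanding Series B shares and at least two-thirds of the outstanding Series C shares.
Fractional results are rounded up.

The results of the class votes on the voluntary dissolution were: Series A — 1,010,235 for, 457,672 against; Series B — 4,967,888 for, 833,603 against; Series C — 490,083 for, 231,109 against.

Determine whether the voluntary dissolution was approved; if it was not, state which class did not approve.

Series A: 2/3 of 1515122 = 1010081.33, rounded up to 1010082; 1,010,082 required, 1,010,235 in favor — approved.
Series B: 3/4 of 6621201 = 4965900.75, rounded up to 4965901; 4,965,901 required, 4,967,888 in favor — approved.
Series C: 2/3 of 735124 = 490082.67, rounded up to 490083; 490,083 required, 490,083 in favor — approved.

Approved — every class gave the required vote.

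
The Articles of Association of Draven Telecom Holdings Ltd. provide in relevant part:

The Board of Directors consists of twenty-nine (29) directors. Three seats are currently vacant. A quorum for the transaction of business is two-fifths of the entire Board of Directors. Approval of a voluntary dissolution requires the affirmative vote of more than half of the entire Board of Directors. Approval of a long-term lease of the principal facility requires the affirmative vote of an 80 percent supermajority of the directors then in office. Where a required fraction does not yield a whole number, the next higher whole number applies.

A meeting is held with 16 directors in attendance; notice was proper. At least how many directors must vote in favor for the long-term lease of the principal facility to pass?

The long-term lease of the principal facility requires four-fifths of the directors then in office (26).
4/5 of 26 = 20.80, rounded up to 21.
(Only 16 can vote, so the long-term lease of the principal facility cannot pass at this meeting, but the required vote is still 21.)

21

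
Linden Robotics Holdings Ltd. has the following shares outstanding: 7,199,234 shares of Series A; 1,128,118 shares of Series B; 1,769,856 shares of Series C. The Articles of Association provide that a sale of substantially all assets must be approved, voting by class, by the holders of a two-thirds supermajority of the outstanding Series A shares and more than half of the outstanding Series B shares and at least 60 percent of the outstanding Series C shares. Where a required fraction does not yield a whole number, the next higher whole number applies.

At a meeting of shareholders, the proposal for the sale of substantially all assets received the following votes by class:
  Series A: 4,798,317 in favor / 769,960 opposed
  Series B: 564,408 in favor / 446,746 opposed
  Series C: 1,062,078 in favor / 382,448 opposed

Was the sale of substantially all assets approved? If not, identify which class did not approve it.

Not approved — the Series A shares did not give the required vote.

Series A: 2/3 of 7199234 = 4799489.33, rounded up to 4799490; 4,799,490 required, 4,798,317 in favor — not approved.
Series B: a majority of 1128118 is 564060; 564,060 required, 564,408 in favor — approved.
Series C: 3/5 of 1769856 = 1061913.60, rounded up to 1061914; 1,061,914 required, 1,062,078 in favor — approved.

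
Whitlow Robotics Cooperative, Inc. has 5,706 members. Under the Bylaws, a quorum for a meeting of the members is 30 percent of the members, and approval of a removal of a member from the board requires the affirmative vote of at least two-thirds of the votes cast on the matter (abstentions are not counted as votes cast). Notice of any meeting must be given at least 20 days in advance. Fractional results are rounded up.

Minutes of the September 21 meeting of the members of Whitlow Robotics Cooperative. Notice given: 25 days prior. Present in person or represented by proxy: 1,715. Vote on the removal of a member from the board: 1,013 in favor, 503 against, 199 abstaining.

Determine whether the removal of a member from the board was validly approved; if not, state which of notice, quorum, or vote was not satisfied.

Valid — all requirements satisfied.

Notice: 25 days given; 20 required. Satisfied.
Quorum: 30% of 5,706 = 1,711.80, rounded up to 1,712; 1,715 present. Satisfied.
Vote: requires two-thirds of the votes cast (1,715 − 199 abstaining = 1,516); 2/3 of 1516 = 1010.67, rounded up to 1011, so 1,011 needed; 1,013 in favor. Satisfied.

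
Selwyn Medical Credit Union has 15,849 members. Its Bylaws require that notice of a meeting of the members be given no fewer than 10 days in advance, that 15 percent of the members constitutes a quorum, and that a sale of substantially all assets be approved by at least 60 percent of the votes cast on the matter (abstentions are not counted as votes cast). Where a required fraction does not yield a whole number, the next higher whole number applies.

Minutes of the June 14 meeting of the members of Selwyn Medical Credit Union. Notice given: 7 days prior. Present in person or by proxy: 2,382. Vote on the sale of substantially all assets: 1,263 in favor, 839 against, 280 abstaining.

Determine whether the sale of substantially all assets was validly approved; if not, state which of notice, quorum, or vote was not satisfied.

Invalid — notice requirement not satisfied.

Notice: 7 days given; 10 required. Not satisfied.
Quorum: 15% of 15,849 = 2,377.35, rounded up to 2,378; 2,382 present. Satisfied.
Vote: requires three-fifths of the votes cast (2,382 − 280 abstaining = 2,102); 3/5 of 2102 = 1261.20, rounded up to 1262, so 1,262 needed; 1,263 in favor. Satisfied.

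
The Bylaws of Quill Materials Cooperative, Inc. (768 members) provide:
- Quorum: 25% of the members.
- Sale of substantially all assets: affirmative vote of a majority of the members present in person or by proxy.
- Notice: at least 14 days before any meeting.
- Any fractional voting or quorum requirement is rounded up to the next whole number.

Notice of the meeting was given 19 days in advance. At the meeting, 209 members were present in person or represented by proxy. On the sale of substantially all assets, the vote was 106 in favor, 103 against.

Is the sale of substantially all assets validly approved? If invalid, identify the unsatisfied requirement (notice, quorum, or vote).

Notice: 19 days given; 14 required. Satisfied.
Quorum: 25% of 768 = 192; 209 present. Satisfied.
Vote: requires a majority of those present (209); a majority of 209 is 105, so 105 needed; 106 in favor. Satisfied.

Valid — all requirements satisfied.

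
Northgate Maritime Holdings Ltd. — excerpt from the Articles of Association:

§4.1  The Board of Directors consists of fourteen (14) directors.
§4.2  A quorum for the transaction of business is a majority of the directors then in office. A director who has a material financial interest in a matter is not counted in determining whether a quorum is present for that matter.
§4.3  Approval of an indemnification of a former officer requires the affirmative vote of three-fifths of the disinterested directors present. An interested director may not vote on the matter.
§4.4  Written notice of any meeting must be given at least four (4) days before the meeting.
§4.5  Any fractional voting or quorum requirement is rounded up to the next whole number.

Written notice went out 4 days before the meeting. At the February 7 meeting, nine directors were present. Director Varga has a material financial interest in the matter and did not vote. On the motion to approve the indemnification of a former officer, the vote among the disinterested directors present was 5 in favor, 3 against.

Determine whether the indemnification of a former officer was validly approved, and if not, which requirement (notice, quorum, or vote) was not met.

Valid — all requirements satisfied.

Notice: 4 days given; 4 required (4 ≥ 4). Satisfied.
Quorum: 9 present, but the 1 interested director does not count, leaving 8. Quorum is 8. Satisfied.
Vote: the indemnification of a former officer requires three-fifths of the disinterested directors present (9 − 1 = 8). 3/5 of 8 = 4.80, rounded up to 5, so 5 affirmative votes are needed; 5 voted in favor. Satisfied.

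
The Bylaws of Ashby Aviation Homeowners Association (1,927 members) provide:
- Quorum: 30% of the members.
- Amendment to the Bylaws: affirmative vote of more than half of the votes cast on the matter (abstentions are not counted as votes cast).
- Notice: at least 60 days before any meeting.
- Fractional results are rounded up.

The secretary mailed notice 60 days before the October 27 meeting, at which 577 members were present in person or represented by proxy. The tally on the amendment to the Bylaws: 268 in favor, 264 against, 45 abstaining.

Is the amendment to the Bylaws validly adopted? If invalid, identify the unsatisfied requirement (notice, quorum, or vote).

Invalid — quorum requirement not satisfied.

Notice: 60 days given; 60 required. Satisfied.
Quorum: 30% of 1,927 = 578.10, rounded up to 579; 577 present. Not satisfied.
Vote: requires a majority of the votes cast (577 − 45 abstaining = 532); a majority of 532 is 267, so 267 needed; 268 in favor. Satisfied.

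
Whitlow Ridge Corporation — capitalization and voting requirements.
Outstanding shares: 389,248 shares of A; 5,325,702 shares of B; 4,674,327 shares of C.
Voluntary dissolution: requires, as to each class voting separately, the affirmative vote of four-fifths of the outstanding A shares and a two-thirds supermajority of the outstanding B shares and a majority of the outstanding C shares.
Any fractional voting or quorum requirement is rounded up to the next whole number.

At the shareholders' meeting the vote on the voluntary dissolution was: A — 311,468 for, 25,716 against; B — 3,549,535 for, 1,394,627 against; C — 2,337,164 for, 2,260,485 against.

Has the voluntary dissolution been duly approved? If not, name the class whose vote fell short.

Not approved — the B shares did not give the required vote.

A: 4/5 of 389248 = 311398.40, rounded up to 311399; 311,399 required, 311,468 in favor — approved.
B: 2/3 of 5325702 = 3550468; 3,550,468 required, 3,549,535 in favor — not approved.
C: a majority of 4674327 is 2337164; 2,337,164 required, 2,337,164 in favor — approved.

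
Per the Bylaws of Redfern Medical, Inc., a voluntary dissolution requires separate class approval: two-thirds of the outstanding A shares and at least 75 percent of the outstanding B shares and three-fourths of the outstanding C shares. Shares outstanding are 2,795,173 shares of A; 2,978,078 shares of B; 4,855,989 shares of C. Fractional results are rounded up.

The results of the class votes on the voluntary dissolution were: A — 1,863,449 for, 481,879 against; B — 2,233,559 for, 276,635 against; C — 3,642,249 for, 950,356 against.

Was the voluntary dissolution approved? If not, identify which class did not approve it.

Approved — every class gave the required vote.

A: 2/3 of 2795173 = 1863448.67, rounded up to 1863449; 1,863,449 required, 1,863,449 in favor — approved.
B: 3/4 of 2978078 = 2233558.50, rounded up to 2233559; 2,233,559 required, 2,233,559 in favor — approved.
C: 3/4 of 4855989 = 3641991.75, rounded up to 3641992; 3,641,992 required, 3,642,249 in favor — approved.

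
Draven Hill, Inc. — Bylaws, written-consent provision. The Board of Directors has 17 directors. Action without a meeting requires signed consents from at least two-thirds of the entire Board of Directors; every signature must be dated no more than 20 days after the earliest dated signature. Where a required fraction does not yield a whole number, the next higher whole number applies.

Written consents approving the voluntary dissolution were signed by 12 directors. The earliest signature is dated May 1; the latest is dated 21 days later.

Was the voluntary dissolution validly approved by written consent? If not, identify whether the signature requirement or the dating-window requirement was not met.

Signatures required: at least two-thirds of 17 — 2/3 of 17 = 11.33, rounded up to 12, so 12 needed; 12 signed. Sufficient.
Dating window: the latest signature is 21 days after the earliest; the limit is 20 days. Outside the window.

Not effective — dating-window requirement not satisfied.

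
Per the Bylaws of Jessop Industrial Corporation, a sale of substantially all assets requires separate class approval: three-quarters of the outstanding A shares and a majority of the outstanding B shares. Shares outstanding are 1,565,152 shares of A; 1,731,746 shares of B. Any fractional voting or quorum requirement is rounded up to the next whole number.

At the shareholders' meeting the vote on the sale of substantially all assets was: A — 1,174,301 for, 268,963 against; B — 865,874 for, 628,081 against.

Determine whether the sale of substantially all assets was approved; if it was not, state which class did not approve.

A: 3/4 of 1565152 = 1173864; 1,173,864 required, 1,174,301 in favor — approved.
B: a majority of 1731746 is 865874; 865,874 required, 865,874 in favor — approved.

Approved — every class gave the required vote.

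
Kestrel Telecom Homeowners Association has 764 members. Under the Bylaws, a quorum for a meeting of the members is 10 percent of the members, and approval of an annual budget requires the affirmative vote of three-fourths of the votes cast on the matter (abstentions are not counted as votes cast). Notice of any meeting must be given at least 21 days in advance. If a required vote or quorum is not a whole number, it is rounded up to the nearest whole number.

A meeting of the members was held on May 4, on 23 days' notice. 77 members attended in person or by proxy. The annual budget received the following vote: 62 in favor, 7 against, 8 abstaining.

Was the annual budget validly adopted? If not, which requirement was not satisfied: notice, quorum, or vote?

Valid — all requirements satisfied.

Notice: 23 days given; 21 required. Satisfied.
Quorum: 10% of 764 = 76.40, rounded up to 77; 77 present. Satisfied.
Vote: requires three-fourths of the votes cast (77 − 8 abstaining = 69); 3/4 of 69 = 51.75, rounded up to 52, so 52 needed; 62 in favor. Satisfied.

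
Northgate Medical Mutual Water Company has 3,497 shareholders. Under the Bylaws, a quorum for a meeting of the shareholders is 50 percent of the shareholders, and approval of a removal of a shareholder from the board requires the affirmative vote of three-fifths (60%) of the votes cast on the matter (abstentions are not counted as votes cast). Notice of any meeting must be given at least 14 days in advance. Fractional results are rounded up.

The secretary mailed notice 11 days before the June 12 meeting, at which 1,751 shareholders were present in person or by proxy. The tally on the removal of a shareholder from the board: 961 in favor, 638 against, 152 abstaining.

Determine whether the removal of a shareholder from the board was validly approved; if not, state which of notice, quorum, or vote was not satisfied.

Invalid — notice requirement not satisfied.

Notice: 11 days given; 14 required. Not satisfied.
Quorum: 50% of 3,497 = 1,748.50, rounded up to 1,749; 1,751 present. Satisfied.
Vote: requires three-fifths of the votes cast (1,751 − 152 abstaining = 1,599); 3/5 of 1599 = 959.40, rounded up to 960, so 960 needed; 961 in favor. Satisfied.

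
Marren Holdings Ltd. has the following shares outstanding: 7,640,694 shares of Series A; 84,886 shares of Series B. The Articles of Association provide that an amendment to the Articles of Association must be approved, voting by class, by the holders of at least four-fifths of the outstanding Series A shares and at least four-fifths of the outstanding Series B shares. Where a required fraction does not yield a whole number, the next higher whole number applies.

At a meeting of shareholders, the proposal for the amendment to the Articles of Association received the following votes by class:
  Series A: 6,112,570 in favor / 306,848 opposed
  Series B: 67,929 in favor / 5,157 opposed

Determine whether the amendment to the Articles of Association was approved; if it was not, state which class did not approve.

Series A: 4/5 of 7640694 = 6112555.20, rounded up to 6112556; 6,112,556 required, 6,112,570 in favor — approved.
Series B: 4/5 of 84886 = 67908.80, rounded up to 67909; 67,909 required, 67,929 in favor — approved.

Approved — every class gave the required vote.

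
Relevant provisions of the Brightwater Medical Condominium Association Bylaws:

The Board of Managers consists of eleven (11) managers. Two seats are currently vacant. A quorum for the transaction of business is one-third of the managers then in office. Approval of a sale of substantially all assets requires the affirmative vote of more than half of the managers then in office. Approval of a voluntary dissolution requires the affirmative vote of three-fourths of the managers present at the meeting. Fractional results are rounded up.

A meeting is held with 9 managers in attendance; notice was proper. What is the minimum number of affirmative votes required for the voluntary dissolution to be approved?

7

The voluntary dissolution requires three-fourths of the managers present (9).
3/4 of 9 = 6.75, rounded up to 7.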